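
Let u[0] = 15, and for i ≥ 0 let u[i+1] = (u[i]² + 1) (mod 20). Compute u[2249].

2

Computing terms: u[0] = 15; u[1] = 6; u[2] = 17; u[3] = 10; u[4] = 1; u[5] = 2; u[6] = 5; u[7] = 6.
Since u[7] = u[1] = 6, the sequence is eventually periodic: after a pre-period of length 1 it cycles with period 6.
For i ≥ 1, u[i] depends only on (i - 1) mod 6. (2249 - 1) mod 6 = 4, so u[2249] = u[5] = 2.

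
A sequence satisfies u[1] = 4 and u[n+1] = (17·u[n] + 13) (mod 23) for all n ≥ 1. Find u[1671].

Listing terms: u[1] = 4; u[2] = 12; u[3] = 10; u[4] = 22; u[5] = 19; u[6] = 14; u[7] = 21; u[8] = 2; u[9] = 1; u[10] = 7; u[11] = 17; u[12] = 3; u[13] = 18; u[14] = 20; u[15] = 8; u[16] = 11; u[17] = 16; u[18] = 9; u[19] = 5; u[20] = 6; u[21] = 0; u[22] = 13; u[23] = 4.
The sequence repeats with period 22.
So u[1671] = u[1 + ((1671-1) mod 22)] = u[21] = 0.

0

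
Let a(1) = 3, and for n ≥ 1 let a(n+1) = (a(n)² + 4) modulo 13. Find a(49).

Listing terms: a(1) = 3,  a(2) = 0,  a(3) = 4,  a(4) = 7,  a(5) = 1,  a(6) = 5,  a(7) = 3.
The sequence repeats with period 6.
So a(49) = a(1 + ((49-1) mod 6)) = a(1) = 3.

3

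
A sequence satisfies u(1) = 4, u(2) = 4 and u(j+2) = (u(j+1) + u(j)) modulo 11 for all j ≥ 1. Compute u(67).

Listing terms: u(1) = 4; u(2) = 4; u(3) = 8; u(4) = 1; u(5) = 9; u(6) = 10; u(7) = 8; u(8) = 7; u(9) = 4; u(10) = 0; u(11) = 4; u(12) = 4.
The sequence repeats with period 10.
(67 - 1) mod 10 = 6, so u(67) = u(7) = 8.

8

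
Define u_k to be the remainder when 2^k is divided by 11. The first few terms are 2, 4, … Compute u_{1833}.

Listing terms: u_1 = 2, u_2 = 4, u_3 = 8, u_4 = 5, u_5 = 10, u_6 = 9, u_7 = 7, u_8 = 3, u_9 = 6, u_{10} = 1, u_{11} = 2.
Since u_{11} = u_1 = 2, the sequence is periodic with period 10.
So u_{1833} = u_{1 + ((1833-1) mod 10)} = u_3 = 8.

8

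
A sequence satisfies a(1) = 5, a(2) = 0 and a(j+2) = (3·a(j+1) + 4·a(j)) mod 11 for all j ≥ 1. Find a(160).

10

Listing terms: a(1) = 5; a(2) = 0; a(3) = 9; a(4) = 5; a(5) = 7; a(6) = 8; a(7) = 8; a(8) = 1; a(9) = 2; a(10) = 10; a(11) = 5; a(12) = 0.
Since (a(11), a(12)) = (a(1), a(2)) = (5, 0) (two consecutive terms determine the rest), the sequence is periodic with period 10.
So a(160) = a(1 + ((160-1) mod 10)) = a(10) = 10.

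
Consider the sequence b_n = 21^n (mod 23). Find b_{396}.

1

b_1 = 21; b_2 = 4; b_3 = 15; b_4 = 16; b_5 = 14; b_6 = 18; b_7 = 10; b_8 = 3; b_9 = 17; b_{10} = 12; b_{11} = 22; b_{12} = 2; b_{13} = 19; b_{14} = 8; b_{15} = 7; b_{16} = 9; b_{17} = 5; b_{18} = 13; b_{19} = 20; b_{20} = 6; b_{21} = 11; b_{22} = 1; b_{23} = 21.
Since b_{23} = b_1 = 21, the sequence is periodic with period 22.
(396 - 1) mod 22 = 21, so b_{396} = b_{22} = 1.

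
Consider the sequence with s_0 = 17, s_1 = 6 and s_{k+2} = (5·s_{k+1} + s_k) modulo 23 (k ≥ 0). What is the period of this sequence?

22

We have s_0 = 17,  s_1 = 6,  s_2 = 1,  s_3 = 11,  s_4 = 10,  s_5 = 15,  s_6 = 16,  s_7 = 3,  s_8 = 8,  s_9 = 20,  s_{10} = 16,  s_{11} = 8,  s_{12} = 10,  s_{13} = 12,  s_{14} = 1,  s_{15} = 17,  s_{16} = 17,  s_{17} = 10,  s_{18} = 21,  s_{19} = 0,  s_{20} = 21,  s_{21} = 13,  s_{22} = 17,  s_{23} = 6.
Since (s_{22}, s_{23}) = (s_0, s_1) = (17, 6) (two consecutive terms determine the rest), the sequence is periodic with period 22.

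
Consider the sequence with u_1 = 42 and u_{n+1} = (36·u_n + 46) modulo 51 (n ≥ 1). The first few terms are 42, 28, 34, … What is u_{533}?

We have u_1 = 42; u_2 = 28; u_3 = 34; u_4 = 46; u_5 = 19; u_6 = 16; u_7 = 10; u_8 = 49; u_9 = 25; u_{10} = 28.
Since u_{10} = u_2 = 28, the sequence is eventually periodic: after a pre-period of length 1 it cycles with period 8.
For n ≥ 2, u_n depends only on (n - 2) mod 8. (533 - 2) mod 8 = 3, so u_{533} = u_5 = 19.

19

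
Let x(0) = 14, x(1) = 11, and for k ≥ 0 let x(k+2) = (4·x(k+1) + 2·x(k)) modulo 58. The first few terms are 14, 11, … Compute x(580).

52

x(0) = 14,  x(1) = 11,  x(2) = 14,  x(3) = 20,  x(4) = 50,  x(5) = 8,  x(6) = 16,  x(7) = 22,  x(8) = 4,  x(9) = 2,  x(10) = 16,  x(11) = 10,  x(12) = 14,  x(13) = 18,  x(14) = 42,  x(15) = 30,  x(16) = 30,  x(17) = 6,  x(18) = 26,  x(19) = 0,  x(20) = 52,  x(21) = 34,  x(22) = 8,  x(23) = 42,  x(24) = 10,  x(25) = 8,  x(26) = 52,  x(27) = 50,  x(28) = 14,  x(29) = 40,  x(30) = 14,  x(31) = 20.
Since (x(30), x(31)) = (x(2), x(3)) = (14, 20) (two consecutive terms determine the rest), the sequence is eventually periodic: after a pre-period of length 2 it cycles with period 28.
For k ≥ 2, x(k) depends only on (k - 2) mod 28. (580 - 2) mod 28 = 18, so x(580) = x(20) = 52.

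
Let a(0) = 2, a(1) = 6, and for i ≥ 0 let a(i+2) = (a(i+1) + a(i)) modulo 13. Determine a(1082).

We have a(0) = 2; a(1) = 6; a(2) = 8; a(3) = 1; a(4) = 9; a(5) = 10; a(6) = 6; a(7) = 3; a(8) = 9; a(9) = 12; a(10) = 8; a(11) = 7; a(12) = 2; a(13) = 9; a(14) = 11; a(15) = 7; a(16) = 5; a(17) = 12; a(18) = 4; a(19) = 3; a(20) = 7; a(21) = 10; a(22) = 4; a(23) = 1; a(24) = 5; a(25) = 6; a(26) = 11; a(27) = 4; a(28) = 2; a(29) = 6.
The sequence repeats with period 28.
So a(1082) = a(0 + ((1082-0) mod 28)) = a(18) = 4.

4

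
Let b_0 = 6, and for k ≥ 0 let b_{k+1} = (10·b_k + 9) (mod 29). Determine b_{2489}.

14

We have b_0 = 6,  b_1 = 11,  b_2 = 3,  b_3 = 10,  b_4 = 22,  b_5 = 26,  b_6 = 8,  b_7 = 2,  b_8 = 0,  b_9 = 9,  b_{10} = 12,  b_{11} = 13,  b_{12} = 23,  b_{13} = 7,  b_{14} = 21,  b_{15} = 16,  b_{16} = 24,  b_{17} = 17,  b_{18} = 5,  b_{19} = 1,  b_{20} = 19,  b_{21} = 25,  b_{22} = 27,  b_{23} = 18,  b_{24} = 15,  b_{25} = 14,  b_{26} = 4,  b_{27} = 20,  b_{28} = 6.
Since b_{28} = b_0 = 6, the sequence is periodic with period 28.
So b_{2489} = b_{0 + ((2489-0) mod 28)} = b_{25} = 14.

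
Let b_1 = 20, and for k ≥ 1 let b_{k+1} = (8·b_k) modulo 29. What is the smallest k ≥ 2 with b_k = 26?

Computing terms: b_1 = 20, b_2 = 15, b_3 = 4, b_4 = 3, b_5 = 24, b_6 = 18, b_7 = 28, b_8 = 21, b_9 = 23, b_{10} = 10, b_{11} = 22, b_{12} = 2, b_{13} = 16, b_{14} = 12, b_{15} = 9, b_{16} = 14, b_{17} = 25, b_{18} = 26, b_{19} = 5, b_{20} = 11, b_{21} = 1, b_{22} = 8, b_{23} = 6, b_{24} = 19, b_{25} = 7, b_{26} = 27, b_{27} = 13, b_{28} = 17, b_{29} = 20.
Since b_{29} = b_1 = 20, the sequence is periodic with period 28.
The value 26 first appears (with k ≥ 2) at b_{18}.

18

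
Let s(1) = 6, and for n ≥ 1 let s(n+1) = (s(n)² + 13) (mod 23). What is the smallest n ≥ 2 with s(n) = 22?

3

s(1) = 6, s(2) = 3, s(3) = 22, s(4) = 14, s(5) = 2, s(6) = 17, s(7) = 3.
Since s(7) = s(2) = 3, the sequence is eventually periodic: after a pre-period of length 1 it cycles with period 5.
The value 22 first appears (with n ≥ 2) at s(3).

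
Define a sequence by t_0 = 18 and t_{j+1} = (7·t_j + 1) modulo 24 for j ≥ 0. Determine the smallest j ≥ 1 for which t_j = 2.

Computing terms: t_0 = 18, t_1 = 7, t_2 = 2, t_3 = 15, t_4 = 10, t_5 = 23, t_6 = 18.
Since t_6 = t_0 = 18, the sequence is periodic with period 6.
The value 2 first appears (with j ≥ 1) at t_2.

2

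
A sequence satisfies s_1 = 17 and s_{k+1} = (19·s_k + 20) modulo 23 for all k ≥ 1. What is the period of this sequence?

s_1 = 17,  s_2 = 21,  s_3 = 5,  s_4 = 0,  s_5 = 20,  s_6 = 9,  s_7 = 7,  s_8 = 15,  s_9 = 6,  s_{10} = 19,  s_{11} = 13,  s_{12} = 14,  s_{13} = 10,  s_{14} = 3,  s_{15} = 8,  s_{16} = 11,  s_{17} = 22,  s_{18} = 1,  s_{19} = 16,  s_{20} = 2,  s_{21} = 12,  s_{22} = 18,  s_{23} = 17.
Since s_{23} = s_1 = 17, the sequence is periodic with period 22.

22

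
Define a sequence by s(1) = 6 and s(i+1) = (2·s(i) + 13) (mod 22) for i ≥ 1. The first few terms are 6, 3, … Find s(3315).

5

Listing terms: s(1) = 6; s(2) = 3; s(3) = 19; s(4) = 7; s(5) = 5; s(6) = 1; s(7) = 15; s(8) = 21; s(9) = 11; s(10) = 13; s(11) = 17; s(12) = 3.
Since s(12) = s(2) = 3, the sequence is eventually periodic: after a pre-period of length 1 it cycles with period 10.
For i ≥ 2, s(i) depends only on (i - 2) mod 10. (3315 - 2) mod 10 = 3, so s(3315) = s(5) = 5.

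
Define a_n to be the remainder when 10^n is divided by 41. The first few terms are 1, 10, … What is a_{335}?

1

We have a_0 = 1; a_1 = 10; a_2 = 18; a_3 = 16; a_4 = 37; a_5 = 1.
The sequence repeats with period 5.
So a_{335} = a_{0 + ((335-0) mod 5)} = a_0 = 1.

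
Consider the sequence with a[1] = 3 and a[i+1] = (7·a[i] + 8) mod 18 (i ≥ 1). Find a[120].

13

a[1] = 3, a[2] = 11, a[3] = 13, a[4] = 9, a[5] = 17, a[6] = 1, a[7] = 15, a[8] = 5, a[9] = 7, a[10] = 3.
The sequence repeats with period 9.
So a[120] = a[1 + ((120-1) mod 9)] = a[3] = 13.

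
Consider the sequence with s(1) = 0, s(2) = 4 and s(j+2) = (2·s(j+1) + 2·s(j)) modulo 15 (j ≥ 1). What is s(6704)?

Listing terms: s(1) = 0, s(2) = 4, s(3) = 8, s(4) = 9, s(5) = 4, s(6) = 11, s(7) = 0, s(8) = 7, s(9) = 14, s(10) = 12, s(11) = 7, s(12) = 8, s(13) = 0, s(14) = 1, s(15) = 2, s(16) = 6, s(17) = 1, s(18) = 14, s(19) = 0, s(20) = 13, s(21) = 11, s(22) = 3, s(23) = 13, s(24) = 2, s(25) = 0, s(26) = 4.
Since (s(25), s(26)) = (s(1), s(2)) = (0, 4) (two consecutive terms determine the rest), the sequence is periodic with period 24.
So s(6704) = s(1 + ((6704-1) mod 24)) = s(8) = 7.

7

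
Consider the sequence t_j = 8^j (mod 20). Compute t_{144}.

Listing terms: t_1 = 8,  t_2 = 4,  t_3 = 12,  t_4 = 16,  t_5 = 8.
Since t_5 = t_1 = 8, the sequence is periodic with period 4.
(144 - 1) mod 4 = 3, so t_{144} = t_4 = 16.

16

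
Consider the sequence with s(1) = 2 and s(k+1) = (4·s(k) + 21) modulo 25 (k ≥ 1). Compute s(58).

s(1) = 2; s(2) = 4; s(3) = 12; s(4) = 19; s(5) = 22; s(6) = 9; s(7) = 7; s(8) = 24; s(9) = 17; s(10) = 14; s(11) = 2.
Since s(11) = s(1) = 2, the sequence is periodic with period 10.
So s(58) = s(1 + ((58-1) mod 10)) = s(8) = 24.

24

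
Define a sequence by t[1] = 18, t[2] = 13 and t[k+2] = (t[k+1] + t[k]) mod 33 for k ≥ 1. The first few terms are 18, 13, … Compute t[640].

28

Listing terms: t[1] = 18; t[2] = 13; t[3] = 31; t[4] = 11; t[5] = 9; t[6] = 20; t[7] = 29; t[8] = 16; t[9] = 12; t[10] = 28; t[11] = 7; t[12] = 2; t[13] = 9; t[14] = 11; t[15] = 20; t[16] = 31; t[17] = 18; t[18] = 16; t[19] = 1; t[20] = 17; t[21] = 18; t[22] = 2; t[23] = 20; t[24] = 22; t[25] = 9; t[26] = 31; t[27] = 7; t[28] = 5; t[29] = 12; t[30] = 17; t[31] = 29; t[32] = 13; t[33] = 9; t[34] = 22; t[35] = 31; t[36] = 20; t[37] = 18; t[38] = 5; t[39] = 23; t[40] = 28; t[41] = 18; t[42] = 13.
The sequence repeats with period 40.
So t[640] = t[1 + ((640-1) mod 40)] = t[40] = 28.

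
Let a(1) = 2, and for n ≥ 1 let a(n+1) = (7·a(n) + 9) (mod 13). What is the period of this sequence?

12

Computing terms: a(1) = 2,  a(2) = 10,  a(3) = 1,  a(4) = 3,  a(5) = 4,  a(6) = 11,  a(7) = 8,  a(8) = 0,  a(9) = 9,  a(10) = 7,  a(11) = 6,  a(12) = 12,  a(13) = 2.
Since a(13) = a(1) = 2, the sequence is periodic with period 12.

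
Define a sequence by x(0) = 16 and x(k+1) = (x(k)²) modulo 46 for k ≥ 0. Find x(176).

8

We have x(0) = 16,  x(1) = 26,  x(2) = 32,  x(3) = 12,  x(4) = 6,  x(5) = 36,  x(6) = 8,  x(7) = 18,  x(8) = 2,  x(9) = 4,  x(10) = 16.
The sequence repeats with period 10.
So x(176) = x(0 + ((176-0) mod 10)) = x(6) = 8.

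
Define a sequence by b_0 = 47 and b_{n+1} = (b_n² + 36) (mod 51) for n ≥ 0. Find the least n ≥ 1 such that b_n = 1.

b_0 = 47,  b_1 = 1,  b_2 = 37,  b_3 = 28,  b_4 = 4,  b_5 = 1.
Since b_5 = b_1 = 1, the sequence is eventually periodic: after a pre-period of length 1 it cycles with period 4.
The value 1 first appears (with n ≥ 1) at b_1.

1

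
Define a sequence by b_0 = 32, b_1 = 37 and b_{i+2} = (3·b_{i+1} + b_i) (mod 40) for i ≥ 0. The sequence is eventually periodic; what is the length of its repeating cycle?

12

Computing terms: b_0 = 32; b_1 = 37; b_2 = 23; b_3 = 26; b_4 = 21; b_5 = 9; b_6 = 8; b_7 = 33; b_8 = 27; b_9 = 34; b_{10} = 9; b_{11} = 21; b_{12} = 32; b_{13} = 37.
The sequence repeats with period 12.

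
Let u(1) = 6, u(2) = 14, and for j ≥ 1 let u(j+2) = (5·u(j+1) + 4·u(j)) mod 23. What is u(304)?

10

u(1) = 6; u(2) = 14; u(3) = 2; u(4) = 20; u(5) = 16; u(6) = 22; u(7) = 13; u(8) = 15; u(9) = 12; u(10) = 5; u(11) = 4; u(12) = 17; u(13) = 9; u(14) = 21; u(15) = 3; u(16) = 7; u(17) = 1; u(18) = 10; u(19) = 8; u(20) = 11; u(21) = 18; u(22) = 19; u(23) = 6; u(24) = 14.
The sequence repeats with period 22.
So u(304) = u(1 + ((304-1) mod 22)) = u(18) = 10.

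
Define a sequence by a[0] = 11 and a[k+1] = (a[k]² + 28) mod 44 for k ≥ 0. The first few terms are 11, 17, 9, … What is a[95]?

Listing terms: a[0] = 11; a[1] = 17; a[2] = 9; a[3] = 21; a[4] = 29; a[5] = 33; a[6] = 17.
Since a[6] = a[1] = 17, the sequence is eventually periodic: after a pre-period of length 1 it cycles with period 5.
For k ≥ 1, a[k] depends only on (k - 1) mod 5. (95 - 1) mod 5 = 4, so a[95] = a[5] = 33.

33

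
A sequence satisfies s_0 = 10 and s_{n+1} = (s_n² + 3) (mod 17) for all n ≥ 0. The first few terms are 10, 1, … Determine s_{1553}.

1

Listing terms: s_0 = 10; s_1 = 1; s_2 = 4; s_3 = 2; s_4 = 7; s_5 = 1.
Since s_5 = s_1 = 1, the sequence is eventually periodic: after a pre-period of length 1 it cycles with period 4.
For n ≥ 1, s_n depends only on (n - 1) mod 4. (1553 - 1) mod 4 = 0, so s_{1553} = s_1 = 1.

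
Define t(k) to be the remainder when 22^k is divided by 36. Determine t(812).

Computing terms: t(0) = 1; t(1) = 22; t(2) = 16; t(3) = 28; t(4) = 4; t(5) = 16.
Since t(5) = t(2) = 16, the sequence is eventually periodic: after a pre-period of length 2 it cycles with period 3.
For k ≥ 2, t(k) depends only on (k - 2) mod 3. (812 - 2) mod 3 = 0, so t(812) = t(2) = 16.

16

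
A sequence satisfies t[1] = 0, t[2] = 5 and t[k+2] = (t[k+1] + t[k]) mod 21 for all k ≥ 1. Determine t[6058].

We have t[1] = 0,  t[2] = 5,  t[3] = 5,  t[4] = 10,  t[5] = 15,  t[6] = 4,  t[7] = 19,  t[8] = 2,  t[9] = 0,  t[10] = 2,  t[11] = 2,  t[12] = 4,  t[13] = 6,  t[14] = 10,  t[15] = 16,  t[16] = 5,  t[17] = 0,  t[18] = 5.
Since (t[17], t[18]) = (t[1], t[2]) = (0, 5) (two consecutive terms determine the rest), the sequence is periodic with period 16.
(6058 - 1) mod 16 = 9, so t[6058] = t[10] = 2.

2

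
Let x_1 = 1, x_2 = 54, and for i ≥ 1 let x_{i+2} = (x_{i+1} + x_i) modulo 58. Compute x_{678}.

41

Listing terms: x_1 = 1,  x_2 = 54,  x_3 = 55,  x_4 = 51,  x_5 = 48,  x_6 = 41,  x_7 = 31,  x_8 = 14,  x_9 = 45,  x_{10} = 1,  x_{11} = 46,  x_{12} = 47,  x_{13} = 35,  x_{14} = 24,  x_{15} = 1,  x_{16} = 25,  x_{17} = 26,  x_{18} = 51,  x_{19} = 19,  x_{20} = 12,  x_{21} = 31,  x_{22} = 43,  x_{23} = 16,  x_{24} = 1,  x_{25} = 17,  x_{26} = 18,  x_{27} = 35,  x_{28} = 53,  x_{29} = 30,  x_{30} = 25,  x_{31} = 55,  x_{32} = 22,  x_{33} = 19,  x_{34} = 41,  x_{35} = 2,  x_{36} = 43,  x_{37} = 45,  x_{38} = 30,  x_{39} = 17,  x_{40} = 47,  x_{41} = 6,  x_{42} = 53,  x_{43} = 1,  x_{44} = 54.
The sequence repeats with period 42.
So x_{678} = x_{1 + ((678-1) mod 42)} = x_6 = 41.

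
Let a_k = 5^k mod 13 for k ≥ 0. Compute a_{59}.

8

We have a_0 = 1,  a_1 = 5,  a_2 = 12,  a_3 = 8,  a_4 = 1.
The sequence repeats with period 4.
So a_{59} = a_{0 + ((59-0) mod 4)} = a_3 = 8.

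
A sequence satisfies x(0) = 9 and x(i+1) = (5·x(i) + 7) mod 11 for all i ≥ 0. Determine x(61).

Listing terms: x(0) = 9, x(1) = 8, x(2) = 3, x(3) = 0, x(4) = 7, x(5) = 9.
Since x(5) = x(0) = 9, the sequence is periodic with period 5.
So x(61) = x(0 + ((61-0) mod 5)) = x(1) = 8.

8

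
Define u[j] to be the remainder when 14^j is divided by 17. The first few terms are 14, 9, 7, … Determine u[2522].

Listing terms: u[1] = 14, u[2] = 9, u[3] = 7, u[4] = 13, u[5] = 12, u[6] = 15, u[7] = 6, u[8] = 16, u[9] = 3, u[10] = 8, u[11] = 10, u[12] = 4, u[13] = 5, u[14] = 2, u[15] = 11, u[16] = 1, u[17] = 14.
The sequence repeats with period 16.
So u[2522] = u[1 + ((2522-1) mod 16)] = u[10] = 8.

8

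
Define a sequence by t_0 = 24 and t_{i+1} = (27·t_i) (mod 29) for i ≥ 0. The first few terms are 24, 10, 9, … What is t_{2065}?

27

Computing terms: t_0 = 24,  t_1 = 10,  t_2 = 9,  t_3 = 11,  t_4 = 7,  t_5 = 15,  t_6 = 28,  t_7 = 2,  t_8 = 25,  t_9 = 8,  t_{10} = 13,  t_{11} = 3,  t_{12} = 23,  t_{13} = 12,  t_{14} = 5,  t_{15} = 19,  t_{16} = 20,  t_{17} = 18,  t_{18} = 22,  t_{19} = 14,  t_{20} = 1,  t_{21} = 27,  t_{22} = 4,  t_{23} = 21,  t_{24} = 16,  t_{25} = 26,  t_{26} = 6,  t_{27} = 17,  t_{28} = 24.
The sequence repeats with period 28.
(2065 - 0) mod 28 = 21, so t_{2065} = t_{21} = 27.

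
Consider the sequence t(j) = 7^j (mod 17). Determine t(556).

We have t(0) = 1; t(1) = 7; t(2) = 15; t(3) = 3; t(4) = 4; t(5) = 11; t(6) = 9; t(7) = 12; t(8) = 16; t(9) = 10; t(10) = 2; t(11) = 14; t(12) = 13; t(13) = 6; t(14) = 8; t(15) = 5; t(16) = 1.
The sequence repeats with period 16.
(556 - 0) mod 16 = 12, so t(556) = t(12) = 13.

13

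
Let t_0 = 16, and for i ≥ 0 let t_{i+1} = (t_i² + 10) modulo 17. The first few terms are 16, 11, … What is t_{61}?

11

t_0 = 16, t_1 = 11, t_2 = 12, t_3 = 1, t_4 = 11.
Since t_4 = t_1 = 11, the sequence is eventually periodic: after a pre-period of length 1 it cycles with period 3.
For i ≥ 1, t_i depends only on (i - 1) mod 3. (61 - 1) mod 3 = 0, so t_{61} = t_1 = 11.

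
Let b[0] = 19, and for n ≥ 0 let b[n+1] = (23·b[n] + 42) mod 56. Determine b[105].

Computing terms: b[0] = 19,  b[1] = 31,  b[2] = 27,  b[3] = 47,  b[4] = 3,  b[5] = 55,  b[6] = 19.
Since b[6] = b[0] = 19, the sequence is periodic with period 6.
(105 - 0) mod 6 = 3, so b[105] = b[3] = 47.

47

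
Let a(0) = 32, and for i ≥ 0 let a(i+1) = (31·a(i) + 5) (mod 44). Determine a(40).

Listing terms: a(0) = 32, a(1) = 29, a(2) = 24, a(3) = 1, a(4) = 36, a(5) = 21, a(6) = 40, a(7) = 13, a(8) = 12, a(9) = 25, a(10) = 32.
Since a(10) = a(0) = 32, the sequence is periodic with period 10.
(40 - 0) mod 10 = 0, so a(40) = a(0) = 32.

32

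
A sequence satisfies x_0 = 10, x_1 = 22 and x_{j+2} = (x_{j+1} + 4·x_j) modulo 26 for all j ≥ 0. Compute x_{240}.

10

Computing terms: x_0 = 10; x_1 = 22; x_2 = 10; x_3 = 20; x_4 = 8; x_5 = 10; x_6 = 16; x_7 = 4; x_8 = 16; x_9 = 6; x_{10} = 18; x_{11} = 16; x_{12} = 10; x_{13} = 22.
Since (x_{12}, x_{13}) = (x_0, x_1) = (10, 22) (two consecutive terms determine the rest), the sequence is periodic with period 12.
So x_{240} = x_{0 + ((240-0) mod 12)} = x_0 = 10.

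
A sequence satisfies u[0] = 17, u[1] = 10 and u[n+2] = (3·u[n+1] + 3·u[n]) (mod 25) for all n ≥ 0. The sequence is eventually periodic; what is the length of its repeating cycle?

We have u[0] = 17,  u[1] = 10,  u[2] = 6,  u[3] = 23,  u[4] = 12,  u[5] = 5,  u[6] = 1,  u[7] = 18,  u[8] = 7,  u[9] = 0,  u[10] = 21,  u[11] = 13,  u[12] = 2,  u[13] = 20,  u[14] = 16,  u[15] = 8,  u[16] = 22,  u[17] = 15,  u[18] = 11,  u[19] = 3,  u[20] = 17,  u[21] = 10.
The sequence repeats with period 20.

20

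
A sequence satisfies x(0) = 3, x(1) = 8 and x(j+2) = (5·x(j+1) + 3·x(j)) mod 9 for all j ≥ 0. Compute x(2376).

1

We have x(0) = 3; x(1) = 8; x(2) = 4; x(3) = 8; x(4) = 7; x(5) = 5; x(6) = 1; x(7) = 2; x(8) = 4; x(9) = 8.
Since (x(8), x(9)) = (x(2), x(3)) = (4, 8) (two consecutive terms determine the rest), the sequence is eventually periodic: after a pre-period of length 2 it cycles with period 6.
For j ≥ 2, x(j) depends only on (j - 2) mod 6. (2376 - 2) mod 6 = 4, so x(2376) = x(6) = 1.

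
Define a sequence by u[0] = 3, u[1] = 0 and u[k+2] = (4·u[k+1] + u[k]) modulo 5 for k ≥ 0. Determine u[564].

1

Listing terms: u[0] = 3, u[1] = 0, u[2] = 3, u[3] = 2, u[4] = 1, u[5] = 1, u[6] = 0, u[7] = 1, u[8] = 4, u[9] = 2, u[10] = 2, u[11] = 0, u[12] = 2, u[13] = 3, u[14] = 4, u[15] = 4, u[16] = 0, u[17] = 4, u[18] = 1, u[19] = 3, u[20] = 3, u[21] = 0.
Since (u[20], u[21]) = (u[0], u[1]) = (3, 0) (two consecutive terms determine the rest), the sequence is periodic with period 20.
So u[564] = u[0 + ((564-0) mod 20)] = u[4] = 1.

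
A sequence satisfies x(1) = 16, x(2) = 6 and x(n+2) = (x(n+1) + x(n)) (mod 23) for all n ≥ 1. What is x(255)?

x(1) = 16; x(2) = 6; x(3) = 22; x(4) = 5; x(5) = 4; x(6) = 9; x(7) = 13; x(8) = 22; x(9) = 12; x(10) = 11; x(11) = 0; x(12) = 11; x(13) = 11; x(14) = 22; x(15) = 10; x(16) = 9; x(17) = 19; x(18) = 5; x(19) = 1; x(20) = 6; x(21) = 7; x(22) = 13; x(23) = 20; x(24) = 10; x(25) = 7; x(26) = 17; x(27) = 1; x(28) = 18; x(29) = 19; x(30) = 14; x(31) = 10; x(32) = 1; x(33) = 11; x(34) = 12; x(35) = 0; x(36) = 12; x(37) = 12; x(38) = 1; x(39) = 13; x(40) = 14; x(41) = 4; x(42) = 18; x(43) = 22; x(44) = 17; x(45) = 16; x(46) = 10; x(47) = 3; x(48) = 13; x(49) = 16; x(50) = 6.
Since (x(49), x(50)) = (x(1), x(2)) = (16, 6) (two consecutive terms determine the rest), the sequence is periodic with period 48.
So x(255) = x(1 + ((255-1) mod 48)) = x(15) = 10.

10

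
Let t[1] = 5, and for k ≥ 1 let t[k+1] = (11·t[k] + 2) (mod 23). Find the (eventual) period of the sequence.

22

Listing terms: t[1] = 5; t[2] = 11; t[3] = 8; t[4] = 21; t[5] = 3; t[6] = 12; t[7] = 19; t[8] = 4; t[9] = 0; t[10] = 2; t[11] = 1; t[12] = 13; t[13] = 7; t[14] = 10; t[15] = 20; t[16] = 15; t[17] = 6; t[18] = 22; t[19] = 14; t[20] = 18; t[21] = 16; t[22] = 17; t[23] = 5.
Since t[23] = t[1] = 5, the sequence is periodic with period 22.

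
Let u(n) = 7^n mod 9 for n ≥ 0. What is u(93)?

1

Listing terms: u(0) = 1,  u(1) = 7,  u(2) = 4,  u(3) = 1.
Since u(3) = u(0) = 1, the sequence is periodic with period 3.
(93 - 0) mod 3 = 0, so u(93) = u(0) = 1.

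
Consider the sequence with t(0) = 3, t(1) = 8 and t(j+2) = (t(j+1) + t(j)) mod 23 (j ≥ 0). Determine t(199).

13

We have t(0) = 3, t(1) = 8, t(2) = 11, t(3) = 19, t(4) = 7, t(5) = 3, t(6) = 10, t(7) = 13, t(8) = 0, t(9) = 13, t(10) = 13, t(11) = 3, t(12) = 16, t(13) = 19, t(14) = 12, t(15) = 8, t(16) = 20, t(17) = 5, t(18) = 2, t(19) = 7, t(20) = 9, t(21) = 16, t(22) = 2, t(23) = 18, t(24) = 20, t(25) = 15, t(26) = 12, t(27) = 4, t(28) = 16, t(29) = 20, t(30) = 13, t(31) = 10, t(32) = 0, t(33) = 10, t(34) = 10, t(35) = 20, t(36) = 7, t(37) = 4, t(38) = 11, t(39) = 15, t(40) = 3, t(41) = 18, t(42) = 21, t(43) = 16, t(44) = 14, t(45) = 7, t(46) = 21, t(47) = 5, t(48) = 3, t(49) = 8.
Since (t(48), t(49)) = (t(0), t(1)) = (3, 8) (two consecutive terms determine the rest), the sequence is periodic with period 48.
(199 - 0) mod 48 = 7, so t(199) = t(7) = 13.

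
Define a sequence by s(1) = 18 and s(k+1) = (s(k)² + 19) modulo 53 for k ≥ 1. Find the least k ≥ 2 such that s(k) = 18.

5

We have s(1) = 18,  s(2) = 25,  s(3) = 8,  s(4) = 30,  s(5) = 18.
The sequence repeats with period 4.
The value 18 next appears (with k ≥ 2) at s(5).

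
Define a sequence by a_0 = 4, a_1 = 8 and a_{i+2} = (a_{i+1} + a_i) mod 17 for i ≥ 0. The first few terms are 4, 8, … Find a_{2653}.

Listing terms: a_0 = 4,  a_1 = 8,  a_2 = 12,  a_3 = 3,  a_4 = 15,  a_5 = 1,  a_6 = 16,  a_7 = 0,  a_8 = 16,  a_9 = 16,  a_{10} = 15,  a_{11} = 14,  a_{12} = 12,  a_{13} = 9,  a_{14} = 4,  a_{15} = 13,  a_{16} = 0,  a_{17} = 13,  a_{18} = 13,  a_{19} = 9,  a_{20} = 5,  a_{21} = 14,  a_{22} = 2,  a_{23} = 16,  a_{24} = 1,  a_{25} = 0,  a_{26} = 1,  a_{27} = 1,  a_{28} = 2,  a_{29} = 3,  a_{30} = 5,  a_{31} = 8,  a_{32} = 13,  a_{33} = 4,  a_{34} = 0,  a_{35} = 4,  a_{36} = 4,  a_{37} = 8.
Since (a_{36}, a_{37}) = (a_0, a_1) = (4, 8) (two consecutive terms determine the rest), the sequence is periodic with period 36.
(2653 - 0) mod 36 = 25, so a_{2653} = a_{25} = 0.

0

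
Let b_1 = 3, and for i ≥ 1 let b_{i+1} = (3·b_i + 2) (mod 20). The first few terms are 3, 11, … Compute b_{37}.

3

Listing terms: b_1 = 3, b_2 = 11, b_3 = 15, b_4 = 7, b_5 = 3.
The sequence repeats with period 4.
(37 - 1) mod 4 = 0, so b_{37} = b_1 = 3.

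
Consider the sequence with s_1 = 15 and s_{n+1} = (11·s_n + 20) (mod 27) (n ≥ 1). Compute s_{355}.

s_1 = 15; s_2 = 23; s_3 = 3; s_4 = 26; s_5 = 9; s_6 = 11; s_7 = 6; s_8 = 5; s_9 = 21; s_{10} = 8; s_{11} = 0; s_{12} = 20; s_{13} = 24; s_{14} = 14; s_{15} = 12; s_{16} = 17; s_{17} = 18; s_{18} = 2; s_{19} = 15.
The sequence repeats with period 18.
(355 - 1) mod 18 = 12, so s_{355} = s_{13} = 24.

24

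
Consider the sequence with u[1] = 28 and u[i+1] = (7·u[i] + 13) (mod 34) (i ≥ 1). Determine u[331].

Listing terms: u[1] = 28,  u[2] = 5,  u[3] = 14,  u[4] = 9,  u[5] = 8,  u[6] = 1,  u[7] = 20,  u[8] = 17,  u[9] = 30,  u[10] = 19,  u[11] = 10,  u[12] = 15,  u[13] = 16,  u[14] = 23,  u[15] = 4,  u[16] = 7,  u[17] = 28.
The sequence repeats with period 16.
So u[331] = u[1 + ((331-1) mod 16)] = u[11] = 10.

10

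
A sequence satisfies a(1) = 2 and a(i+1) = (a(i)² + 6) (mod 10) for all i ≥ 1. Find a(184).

a(1) = 2; a(2) = 0; a(3) = 6; a(4) = 2.
The sequence repeats with period 3.
(184 - 1) mod 3 = 0, so a(184) = a(1) = 2.

2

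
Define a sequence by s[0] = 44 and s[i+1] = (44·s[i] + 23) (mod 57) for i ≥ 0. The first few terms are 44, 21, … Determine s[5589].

Listing terms: s[0] = 44,  s[1] = 21,  s[2] = 35,  s[3] = 24,  s[4] = 53,  s[5] = 18,  s[6] = 17,  s[7] = 30,  s[8] = 32,  s[9] = 6,  s[10] = 2,  s[11] = 54,  s[12] = 5,  s[13] = 15,  s[14] = 56,  s[15] = 36,  s[16] = 11,  s[17] = 51,  s[18] = 44.
The sequence repeats with period 18.
(5589 - 0) mod 18 = 9, so s[5589] = s[9] = 6.

6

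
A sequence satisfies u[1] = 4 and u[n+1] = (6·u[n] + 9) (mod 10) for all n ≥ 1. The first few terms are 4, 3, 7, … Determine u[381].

u[1] = 4, u[2] = 3, u[3] = 7, u[4] = 1, u[5] = 5, u[6] = 9, u[7] = 3.
Since u[7] = u[2] = 3, the sequence is eventually periodic: after a pre-period of length 1 it cycles with period 5.
For n ≥ 2, u[n] depends only on (n - 2) mod 5. (381 - 2) mod 5 = 4, so u[381] = u[6] = 9.

9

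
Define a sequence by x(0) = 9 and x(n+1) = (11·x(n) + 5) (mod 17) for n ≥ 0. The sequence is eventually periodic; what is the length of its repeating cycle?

x(0) = 9, x(1) = 2, x(2) = 10, x(3) = 13, x(4) = 12, x(5) = 1, x(6) = 16, x(7) = 11, x(8) = 7, x(9) = 14, x(10) = 6, x(11) = 3, x(12) = 4, x(13) = 15, x(14) = 0, x(15) = 5, x(16) = 9.
Since x(16) = x(0) = 9, the sequence is periodic with period 16.

16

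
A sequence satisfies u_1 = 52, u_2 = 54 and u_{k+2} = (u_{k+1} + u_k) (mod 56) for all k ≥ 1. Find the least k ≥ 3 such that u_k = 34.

6

Listing terms: u_1 = 52, u_2 = 54, u_3 = 50, u_4 = 48, u_5 = 42, u_6 = 34, u_7 = 20, u_8 = 54, u_9 = 18, u_{10} = 16, u_{11} = 34, u_{12} = 50, u_{13} = 28, u_{14} = 22, u_{15} = 50, u_{16} = 16, u_{17} = 10, u_{18} = 26, u_{19} = 36, u_{20} = 6, u_{21} = 42, u_{22} = 48, u_{23} = 34, u_{24} = 26, u_{25} = 4, u_{26} = 30, u_{27} = 34, u_{28} = 8, u_{29} = 42, u_{30} = 50, u_{31} = 36, u_{32} = 30, u_{33} = 10, u_{34} = 40, u_{35} = 50, u_{36} = 34, u_{37} = 28, u_{38} = 6, u_{39} = 34, u_{40} = 40, u_{41} = 18, u_{42} = 2, u_{43} = 20, u_{44} = 22, u_{45} = 42, u_{46} = 8, u_{47} = 50, u_{48} = 2, u_{49} = 52, u_{50} = 54.
The sequence repeats with period 48.
The value 34 first appears (with k ≥ 3) at u_6.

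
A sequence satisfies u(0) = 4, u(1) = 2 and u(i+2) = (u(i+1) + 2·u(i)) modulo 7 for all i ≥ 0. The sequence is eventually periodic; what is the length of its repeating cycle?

6

Listing terms: u(0) = 4, u(1) = 2, u(2) = 3, u(3) = 0, u(4) = 6, u(5) = 6, u(6) = 4, u(7) = 2.
Since (u(6), u(7)) = (u(0), u(1)) = (4, 2) (two consecutive terms determine the rest), the sequence is periodic with period 6.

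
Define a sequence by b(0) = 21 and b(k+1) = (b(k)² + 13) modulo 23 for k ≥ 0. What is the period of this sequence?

Listing terms: b(0) = 21; b(1) = 17; b(2) = 3; b(3) = 22; b(4) = 14; b(5) = 2; b(6) = 17.
Since b(6) = b(1) = 17, the sequence is eventually periodic: after a pre-period of length 1 it cycles with period 5.

5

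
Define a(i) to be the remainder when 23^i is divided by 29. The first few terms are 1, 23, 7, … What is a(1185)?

7

Computing terms: a(0) = 1,  a(1) = 23,  a(2) = 7,  a(3) = 16,  a(4) = 20,  a(5) = 25,  a(6) = 24,  a(7) = 1.
Since a(7) = a(0) = 1, the sequence is periodic with period 7.
(1185 - 0) mod 7 = 2, so a(1185) = a(2) = 7.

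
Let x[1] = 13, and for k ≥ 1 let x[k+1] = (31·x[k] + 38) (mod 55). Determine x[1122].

1

x[1] = 13, x[2] = 1, x[3] = 14, x[4] = 32, x[5] = 40, x[6] = 13.
Since x[6] = x[1] = 13, the sequence is periodic with period 5.
So x[1122] = x[1 + ((1122-1) mod 5)] = x[2] = 1.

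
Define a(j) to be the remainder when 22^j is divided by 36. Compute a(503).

Listing terms: a(1) = 22, a(2) = 16, a(3) = 28, a(4) = 4, a(5) = 16.
Since a(5) = a(2) = 16, the sequence is eventually periodic: after a pre-period of length 1 it cycles with period 3.
For j ≥ 2, a(j) depends only on (j - 2) mod 3. (503 - 2) mod 3 = 0, so a(503) = a(2) = 16.

16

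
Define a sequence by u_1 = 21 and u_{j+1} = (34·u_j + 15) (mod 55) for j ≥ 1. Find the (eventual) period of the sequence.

22

Computing terms: u_1 = 21,  u_2 = 14,  u_3 = 51,  u_4 = 44,  u_5 = 26,  u_6 = 19,  u_7 = 1,  u_8 = 49,  u_9 = 31,  u_{10} = 24,  u_{11} = 6,  u_{12} = 54,  u_{13} = 36,  u_{14} = 29,  u_{15} = 11,  u_{16} = 4,  u_{17} = 41,  u_{18} = 34,  u_{19} = 16,  u_{20} = 9,  u_{21} = 46,  u_{22} = 39,  u_{23} = 21.
The sequence repeats with period 22.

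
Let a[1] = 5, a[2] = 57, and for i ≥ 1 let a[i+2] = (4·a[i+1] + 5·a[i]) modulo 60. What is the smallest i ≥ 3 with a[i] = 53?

Listing terms: a[1] = 5, a[2] = 57, a[3] = 13, a[4] = 37, a[5] = 33, a[6] = 17, a[7] = 53, a[8] = 57, a[9] = 13.
Since (a[8], a[9]) = (a[2], a[3]) = (57, 13) (two consecutive terms determine the rest), the sequence is eventually periodic: after a pre-period of length 1 it cycles with period 6.
The value 53 first appears (with i ≥ 3) at a[7].

7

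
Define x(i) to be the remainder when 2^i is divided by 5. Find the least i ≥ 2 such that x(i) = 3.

3

Computing terms: x(1) = 2; x(2) = 4; x(3) = 3; x(4) = 1; x(5) = 2.
Since x(5) = x(1) = 2, the sequence is periodic with period 4.
The value 3 first appears (with i ≥ 2) at x(3).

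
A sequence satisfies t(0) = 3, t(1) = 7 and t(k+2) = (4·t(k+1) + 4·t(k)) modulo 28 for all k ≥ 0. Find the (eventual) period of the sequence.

6

We have t(0) = 3; t(1) = 7; t(2) = 12; t(3) = 20; t(4) = 16; t(5) = 4; t(6) = 24; t(7) = 0; t(8) = 12; t(9) = 20.
Since (t(8), t(9)) = (t(2), t(3)) = (12, 20) (two consecutive terms determine the rest), the sequence is eventually periodic: after a pre-period of length 2 it cycles with period 6.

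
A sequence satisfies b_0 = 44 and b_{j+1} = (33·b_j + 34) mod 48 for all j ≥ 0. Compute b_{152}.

We have b_0 = 44, b_1 = 46, b_2 = 16, b_3 = 34, b_4 = 4, b_5 = 22, b_6 = 40, b_7 = 10, b_8 = 28, b_9 = 46.
Since b_9 = b_1 = 46, the sequence is eventually periodic: after a pre-period of length 1 it cycles with period 8.
For j ≥ 1, b_j depends only on (j - 1) mod 8. (152 - 1) mod 8 = 7, so b_{152} = b_8 = 28.

28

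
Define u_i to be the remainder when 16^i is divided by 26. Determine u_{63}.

Computing terms: u_0 = 1,  u_1 = 16,  u_2 = 22,  u_3 = 14,  u_4 = 16.
Since u_4 = u_1 = 16, the sequence is eventually periodic: after a pre-period of length 1 it cycles with period 3.
For i ≥ 1, u_i depends only on (i - 1) mod 3. (63 - 1) mod 3 = 2, so u_{63} = u_3 = 14.

14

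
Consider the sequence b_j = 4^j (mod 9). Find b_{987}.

b_1 = 4, b_2 = 7, b_3 = 1, b_4 = 4.
Since b_4 = b_1 = 4, the sequence is periodic with period 3.
(987 - 1) mod 3 = 2, so b_{987} = b_3 = 1.

1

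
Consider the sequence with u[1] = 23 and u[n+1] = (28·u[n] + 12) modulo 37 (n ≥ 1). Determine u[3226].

Computing terms: u[1] = 23, u[2] = 27, u[3] = 28, u[4] = 19, u[5] = 26, u[6] = 0, u[7] = 12, u[8] = 15, u[9] = 25, u[10] = 9, u[11] = 5, u[12] = 4, u[13] = 13, u[14] = 6, u[15] = 32, u[16] = 20, u[17] = 17, u[18] = 7, u[19] = 23.
Since u[19] = u[1] = 23, the sequence is periodic with period 18.
So u[3226] = u[1 + ((3226-1) mod 18)] = u[4] = 19.

19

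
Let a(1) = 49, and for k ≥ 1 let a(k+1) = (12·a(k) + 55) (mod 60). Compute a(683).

31

a(1) = 49,  a(2) = 43,  a(3) = 31,  a(4) = 7,  a(5) = 19,  a(6) = 43.
Since a(6) = a(2) = 43, the sequence is eventually periodic: after a pre-period of length 1 it cycles with period 4.
For k ≥ 2, a(k) depends only on (k - 2) mod 4. (683 - 2) mod 4 = 1, so a(683) = a(3) = 31.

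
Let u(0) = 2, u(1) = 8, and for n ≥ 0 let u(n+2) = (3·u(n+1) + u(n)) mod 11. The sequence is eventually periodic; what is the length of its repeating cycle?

8

u(0) = 2, u(1) = 8, u(2) = 4, u(3) = 9, u(4) = 9, u(5) = 3, u(6) = 7, u(7) = 2, u(8) = 2, u(9) = 8.
Since (u(8), u(9)) = (u(0), u(1)) = (2, 8) (two consecutive terms determine the rest), the sequence is periodic with period 8.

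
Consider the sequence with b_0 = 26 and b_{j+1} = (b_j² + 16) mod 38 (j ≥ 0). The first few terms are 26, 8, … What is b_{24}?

6

Computing terms: b_0 = 26, b_1 = 8, b_2 = 4, b_3 = 32, b_4 = 14, b_5 = 22, b_6 = 6, b_7 = 14.
Since b_7 = b_4 = 14, the sequence is eventually periodic: after a pre-period of length 4 it cycles with period 3.
For j ≥ 4, b_j depends only on (j - 4) mod 3. (24 - 4) mod 3 = 2, so b_{24} = b_6 = 6.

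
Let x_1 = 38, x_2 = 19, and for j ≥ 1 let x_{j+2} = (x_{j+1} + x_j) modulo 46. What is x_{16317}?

Computing terms: x_1 = 38; x_2 = 19; x_3 = 11; x_4 = 30; x_5 = 41; x_6 = 25; x_7 = 20; x_8 = 45; x_9 = 19; x_{10} = 18; x_{11} = 37; x_{12} = 9; x_{13} = 0; x_{14} = 9; x_{15} = 9; x_{16} = 18; x_{17} = 27; x_{18} = 45; x_{19} = 26; x_{20} = 25; x_{21} = 5; x_{22} = 30; x_{23} = 35; x_{24} = 19; x_{25} = 8; x_{26} = 27; x_{27} = 35; x_{28} = 16; x_{29} = 5; x_{30} = 21; x_{31} = 26; x_{32} = 1; x_{33} = 27; x_{34} = 28; x_{35} = 9; x_{36} = 37; x_{37} = 0; x_{38} = 37; x_{39} = 37; x_{40} = 28; x_{41} = 19; x_{42} = 1; x_{43} = 20; x_{44} = 21; x_{45} = 41; x_{46} = 16; x_{47} = 11; x_{48} = 27; x_{49} = 38; x_{50} = 19.
Since (x_{49}, x_{50}) = (x_1, x_2) = (38, 19) (two consecutive terms determine the rest), the sequence is periodic with period 48.
(16317 - 1) mod 48 = 44, so x_{16317} = x_{45} = 41.

41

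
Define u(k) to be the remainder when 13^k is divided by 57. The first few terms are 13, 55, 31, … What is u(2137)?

u(1) = 13,  u(2) = 55,  u(3) = 31,  u(4) = 4,  u(5) = 52,  u(6) = 49,  u(7) = 10,  u(8) = 16,  u(9) = 37,  u(10) = 25,  u(11) = 40,  u(12) = 7,  u(13) = 34,  u(14) = 43,  u(15) = 46,  u(16) = 28,  u(17) = 22,  u(18) = 1,  u(19) = 13.
The sequence repeats with period 18.
(2137 - 1) mod 18 = 12, so u(2137) = u(13) = 34.

34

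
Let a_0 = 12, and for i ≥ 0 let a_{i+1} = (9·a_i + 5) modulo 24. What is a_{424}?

Computing terms: a_0 = 12; a_1 = 17; a_2 = 14; a_3 = 11; a_4 = 8; a_5 = 5; a_6 = 2; a_7 = 23; a_8 = 20; a_9 = 17.
Since a_9 = a_1 = 17, the sequence is eventually periodic: after a pre-period of length 1 it cycles with period 8.
For i ≥ 1, a_i depends only on (i - 1) mod 8. (424 - 1) mod 8 = 7, so a_{424} = a_8 = 20.

20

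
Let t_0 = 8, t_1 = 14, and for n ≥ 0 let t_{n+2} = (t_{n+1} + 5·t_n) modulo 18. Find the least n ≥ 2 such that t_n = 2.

t_0 = 8,  t_1 = 14,  t_2 = 0,  t_3 = 16,  t_4 = 16,  t_5 = 6,  t_6 = 14,  t_7 = 8,  t_8 = 6,  t_9 = 10,  t_{10} = 4,  t_{11} = 0,  t_{12} = 2,  t_{13} = 2,  t_{14} = 12,  t_{15} = 4,  t_{16} = 10,  t_{17} = 12,  t_{18} = 8,  t_{19} = 14.
Since (t_{18}, t_{19}) = (t_0, t_1) = (8, 14) (two consecutive terms determine the rest), the sequence is periodic with period 18.
The value 2 first appears (with n ≥ 2) at t_{12}.

12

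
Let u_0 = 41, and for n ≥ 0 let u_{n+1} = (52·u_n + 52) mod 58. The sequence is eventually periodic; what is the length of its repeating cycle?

7

We have u_0 = 41,  u_1 = 38,  u_2 = 56,  u_3 = 6,  u_4 = 16,  u_5 = 14,  u_6 = 26,  u_7 = 12,  u_8 = 38.
Since u_8 = u_1 = 38, the sequence is eventually periodic: after a pre-period of length 1 it cycles with period 7.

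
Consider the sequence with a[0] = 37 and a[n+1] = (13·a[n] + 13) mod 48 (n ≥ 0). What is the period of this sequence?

Listing terms: a[0] = 37, a[1] = 14, a[2] = 3, a[3] = 4, a[4] = 17, a[5] = 42, a[6] = 31, a[7] = 32, a[8] = 45, a[9] = 22, a[10] = 11, a[11] = 12, a[12] = 25, a[13] = 2, a[14] = 39, a[15] = 40, a[16] = 5, a[17] = 30, a[18] = 19, a[19] = 20, a[20] = 33, a[21] = 10, a[22] = 47, a[23] = 0, a[24] = 13, a[25] = 38, a[26] = 27, a[27] = 28, a[28] = 41, a[29] = 18, a[30] = 7, a[31] = 8, a[32] = 21, a[33] = 46, a[34] = 35, a[35] = 36, a[36] = 1, a[37] = 26, a[38] = 15, a[39] = 16, a[40] = 29, a[41] = 6, a[42] = 43, a[43] = 44, a[44] = 9, a[45] = 34, a[46] = 23, a[47] = 24, a[48] = 37.
Since a[48] = a[0] = 37, the sequence is periodic with period 48.

48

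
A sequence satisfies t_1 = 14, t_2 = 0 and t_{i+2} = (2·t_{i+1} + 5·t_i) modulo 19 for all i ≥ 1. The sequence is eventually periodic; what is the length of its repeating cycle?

18

t_1 = 14, t_2 = 0, t_3 = 13, t_4 = 7, t_5 = 3, t_6 = 3, t_7 = 2, t_8 = 0, t_9 = 10, t_{10} = 1, t_{11} = 14, t_{12} = 14, t_{13} = 3, t_{14} = 0, t_{15} = 15, t_{16} = 11, t_{17} = 2, t_{18} = 2, t_{19} = 14, t_{20} = 0.
The sequence repeats with period 18.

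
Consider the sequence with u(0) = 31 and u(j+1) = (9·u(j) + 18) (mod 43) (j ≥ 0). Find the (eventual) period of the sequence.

21

Computing terms: u(0) = 31,  u(1) = 39,  u(2) = 25,  u(3) = 28,  u(4) = 12,  u(5) = 40,  u(6) = 34,  u(7) = 23,  u(8) = 10,  u(9) = 22,  u(10) = 1,  u(11) = 27,  u(12) = 3,  u(13) = 2,  u(14) = 36,  u(15) = 41,  u(16) = 0,  u(17) = 18,  u(18) = 8,  u(19) = 4,  u(20) = 11,  u(21) = 31.
Since u(21) = u(0) = 31, the sequence is periodic with period 21.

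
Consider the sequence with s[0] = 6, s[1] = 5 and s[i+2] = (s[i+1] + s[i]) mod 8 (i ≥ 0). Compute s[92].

7

Listing terms: s[0] = 6, s[1] = 5, s[2] = 3, s[3] = 0, s[4] = 3, s[5] = 3, s[6] = 6, s[7] = 1, s[8] = 7, s[9] = 0, s[10] = 7, s[11] = 7, s[12] = 6, s[13] = 5.
The sequence repeats with period 12.
(92 - 0) mod 12 = 8, so s[92] = s[8] = 7.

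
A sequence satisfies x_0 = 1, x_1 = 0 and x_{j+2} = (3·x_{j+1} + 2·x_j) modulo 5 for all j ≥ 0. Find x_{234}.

x_0 = 1, x_1 = 0, x_2 = 2, x_3 = 1, x_4 = 2, x_5 = 3, x_6 = 3, x_7 = 0, x_8 = 1, x_9 = 3, x_{10} = 1, x_{11} = 4, x_{12} = 4, x_{13} = 0, x_{14} = 3, x_{15} = 4, x_{16} = 3, x_{17} = 2, x_{18} = 2, x_{19} = 0, x_{20} = 4, x_{21} = 2, x_{22} = 4, x_{23} = 1, x_{24} = 1, x_{25} = 0.
The sequence repeats with period 24.
So x_{234} = x_{0 + ((234-0) mod 24)} = x_{18} = 2.

2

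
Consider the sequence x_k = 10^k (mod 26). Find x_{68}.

Computing terms: x_0 = 1,  x_1 = 10,  x_2 = 22,  x_3 = 12,  x_4 = 16,  x_5 = 4,  x_6 = 14,  x_7 = 10.
Since x_7 = x_1 = 10, the sequence is eventually periodic: after a pre-period of length 1 it cycles with period 6.
For k ≥ 1, x_k depends only on (k - 1) mod 6. (68 - 1) mod 6 = 1, so x_{68} = x_2 = 22.

22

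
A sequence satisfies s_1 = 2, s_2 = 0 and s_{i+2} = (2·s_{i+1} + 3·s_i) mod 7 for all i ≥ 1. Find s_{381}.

We have s_1 = 2; s_2 = 0; s_3 = 6; s_4 = 5; s_5 = 0; s_6 = 1; s_7 = 2; s_8 = 0.
The sequence repeats with period 6.
So s_{381} = s_{1 + ((381-1) mod 6)} = s_3 = 6.

6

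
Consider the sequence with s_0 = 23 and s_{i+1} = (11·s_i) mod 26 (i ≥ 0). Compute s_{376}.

Computing terms: s_0 = 23; s_1 = 19; s_2 = 1; s_3 = 11; s_4 = 17; s_5 = 5; s_6 = 3; s_7 = 7; s_8 = 25; s_9 = 15; s_{10} = 9; s_{11} = 21; s_{12} = 23.
The sequence repeats with period 12.
(376 - 0) mod 12 = 4, so s_{376} = s_4 = 17.

17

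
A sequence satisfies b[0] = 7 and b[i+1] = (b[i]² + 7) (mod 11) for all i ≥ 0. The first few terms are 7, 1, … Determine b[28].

10

We have b[0] = 7; b[1] = 1; b[2] = 8; b[3] = 5; b[4] = 10; b[5] = 8.
Since b[5] = b[2] = 8, the sequence is eventually periodic: after a pre-period of length 2 it cycles with period 3.
For i ≥ 2, b[i] depends only on (i - 2) mod 3. (28 - 2) mod 3 = 2, so b[28] = b[4] = 10.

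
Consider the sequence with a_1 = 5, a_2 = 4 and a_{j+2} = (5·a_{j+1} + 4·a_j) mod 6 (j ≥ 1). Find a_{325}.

4

a_1 = 5; a_2 = 4; a_3 = 4; a_4 = 0; a_5 = 4; a_6 = 2; a_7 = 2; a_8 = 0; a_9 = 2; a_{10} = 4; a_{11} = 4.
Since (a_{10}, a_{11}) = (a_2, a_3) = (4, 4) (two consecutive terms determine the rest), the sequence is eventually periodic: after a pre-period of length 1 it cycles with period 8.
For j ≥ 2, a_j depends only on (j - 2) mod 8. (325 - 2) mod 8 = 3, so a_{325} = a_5 = 4.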